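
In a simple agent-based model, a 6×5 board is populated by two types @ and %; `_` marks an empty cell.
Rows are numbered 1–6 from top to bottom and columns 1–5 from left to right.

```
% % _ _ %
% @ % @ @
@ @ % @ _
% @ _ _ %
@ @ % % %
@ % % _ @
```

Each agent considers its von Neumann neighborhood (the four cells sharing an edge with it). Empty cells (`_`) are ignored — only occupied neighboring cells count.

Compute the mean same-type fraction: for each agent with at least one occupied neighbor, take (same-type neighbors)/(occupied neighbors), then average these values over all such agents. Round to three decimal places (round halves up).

0.521

(1,1)% 2/2
(1,2)% 1/2
(1,5)% 0/1
(2,1)% 1/3
(2,2)@ 1/4
(2,3)% 1/3
(2,4)@ 2/3
(2,5)@ 1/2
(3,1)@ 1/3
(3,2)@ 3/4
(3,3)% 1/3
(3,4)@ 1/2
(4,1)% 0/3
(4,2)@ 2/3
(4,5)% 1/1
(5,1)@ 2/3
(5,2)@ 2/4
(5,3)% 2/3
(5,4)% 2/2
(5,5)% 2/3
(6,1)@ 1/2
(6,2)% 1/3
(6,3)% 2/2
(6,5)@ 0/1
Sum over 24 agents: 2/2 + 1/2 + 0/1 + 1/3 + 1/4 + 1/3 + 2/3 + 1/2 + 1/3 + 3/4 + 1/3 + 1/2 + 0/3 + 2/3 + 1/1 + 2/3 + 2/4 + 2/3 + 2/2 + 2/3 + 1/2 + 1/3 + 2/2 + 0/1 = 25/2; mean = 25/2 ÷ 24 = 25/48 = 0.520833… → 0.521.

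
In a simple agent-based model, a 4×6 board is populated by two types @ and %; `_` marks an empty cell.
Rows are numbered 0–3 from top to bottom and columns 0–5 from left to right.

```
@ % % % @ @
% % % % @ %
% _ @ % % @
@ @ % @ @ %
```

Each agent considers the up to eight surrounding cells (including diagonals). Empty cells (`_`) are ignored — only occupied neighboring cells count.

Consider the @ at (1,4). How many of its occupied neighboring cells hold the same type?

3

Occupied neighbors of (1,4): (0,3)=%, (0,4)=@, (0,5)=@, (1,3)=%, (1,5)=%, (2,3)=%, (2,4)=%, (2,5)=@.
Same type (@): 3 of 8.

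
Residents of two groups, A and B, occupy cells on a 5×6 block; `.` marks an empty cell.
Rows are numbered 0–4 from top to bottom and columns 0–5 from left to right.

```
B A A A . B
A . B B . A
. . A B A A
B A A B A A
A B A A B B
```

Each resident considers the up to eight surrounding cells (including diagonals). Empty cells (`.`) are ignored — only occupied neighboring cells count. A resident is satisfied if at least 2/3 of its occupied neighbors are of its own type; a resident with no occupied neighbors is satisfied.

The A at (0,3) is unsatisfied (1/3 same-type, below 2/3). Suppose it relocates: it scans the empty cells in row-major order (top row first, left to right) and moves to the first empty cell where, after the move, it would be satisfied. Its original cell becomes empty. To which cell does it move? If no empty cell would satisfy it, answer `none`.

Vacating (0,3). Empty cells in order:
  (0,4): 1/3 same-type → still unsatisfied.
  (1,1): 4/6 same-type → satisfied — stop here.

(1,1)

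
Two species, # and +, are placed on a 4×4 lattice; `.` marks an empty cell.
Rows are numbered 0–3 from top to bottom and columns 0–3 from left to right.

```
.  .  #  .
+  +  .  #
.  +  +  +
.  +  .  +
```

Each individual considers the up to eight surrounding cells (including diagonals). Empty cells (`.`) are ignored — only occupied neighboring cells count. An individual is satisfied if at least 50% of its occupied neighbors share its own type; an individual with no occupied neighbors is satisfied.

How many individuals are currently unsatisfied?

(0,2)# 1/2 ✓
(1,0)+ 2/2 ✓
(1,1)+ 3/4 ✓
(1,3)# 1/3 ✗
(2,1)+ 4/4 ✓
(2,2)+ 5/6 ✓
(2,3)+ 2/3 ✓
(3,1)+ 2/2 ✓
(3,3)+ 2/2 ✓
Unsatisfied: (1,3) — 1 in total.

1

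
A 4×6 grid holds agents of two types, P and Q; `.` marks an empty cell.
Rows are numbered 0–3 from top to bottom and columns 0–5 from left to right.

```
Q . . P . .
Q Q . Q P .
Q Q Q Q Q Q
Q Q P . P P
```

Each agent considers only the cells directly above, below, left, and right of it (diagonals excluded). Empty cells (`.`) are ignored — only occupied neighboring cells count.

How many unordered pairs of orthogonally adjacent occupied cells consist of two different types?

Scan each occupied cell's neighbors to the right and below so each pair is counted once.
From row 0: 1 unlike of 2 pairs (running 1/2).
From row 1: 2 unlike of 6 pairs (running 3/8).
From row 2: 3 unlike of 10 pairs (running 6/18).
From row 3: 1 unlike of 3 pairs (running 7/21).
Total adjacent occupied pairs: 21; unlike-type pairs: 7.

7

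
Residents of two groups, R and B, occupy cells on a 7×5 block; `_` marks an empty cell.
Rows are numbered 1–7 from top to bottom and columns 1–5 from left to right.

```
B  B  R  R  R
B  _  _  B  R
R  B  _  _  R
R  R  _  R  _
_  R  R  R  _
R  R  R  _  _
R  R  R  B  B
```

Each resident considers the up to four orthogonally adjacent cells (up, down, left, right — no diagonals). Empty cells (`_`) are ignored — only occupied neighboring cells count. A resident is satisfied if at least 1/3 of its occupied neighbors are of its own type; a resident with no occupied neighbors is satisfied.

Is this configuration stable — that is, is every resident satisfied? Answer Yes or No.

No

(1,1)B 2/2 satisfied
(1,2)B 1/2 satisfied
(1,3)R 1/2 satisfied
(1,4)R 2/3 satisfied
(1,5)R 2/2 satisfied
(2,1)B 1/2 satisfied
(2,4)B 0/2 not
(2,5)R 2/3 satisfied
(3,1)R 1/3 satisfied
(3,2)B 0/2 not
(3,5)R 1/1 satisfied
(4,1)R 2/2 satisfied
(4,2)R 2/3 satisfied
(4,4)R 1/1 satisfied
(5,2)R 3/3 satisfied
(5,3)R 3/3 satisfied
(5,4)R 2/2 satisfied
(6,1)R 2/2 satisfied
(6,2)R 4/4 satisfied
(6,3)R 3/3 satisfied
(7,1)R 2/2 satisfied
(7,2)R 3/3 satisfied
(7,3)R 2/3 satisfied
(7,4)B 1/2 satisfied
(7,5)B 1/1 satisfied
For instance (2,4) has only 0/2 same-type neighbors, below 1/3.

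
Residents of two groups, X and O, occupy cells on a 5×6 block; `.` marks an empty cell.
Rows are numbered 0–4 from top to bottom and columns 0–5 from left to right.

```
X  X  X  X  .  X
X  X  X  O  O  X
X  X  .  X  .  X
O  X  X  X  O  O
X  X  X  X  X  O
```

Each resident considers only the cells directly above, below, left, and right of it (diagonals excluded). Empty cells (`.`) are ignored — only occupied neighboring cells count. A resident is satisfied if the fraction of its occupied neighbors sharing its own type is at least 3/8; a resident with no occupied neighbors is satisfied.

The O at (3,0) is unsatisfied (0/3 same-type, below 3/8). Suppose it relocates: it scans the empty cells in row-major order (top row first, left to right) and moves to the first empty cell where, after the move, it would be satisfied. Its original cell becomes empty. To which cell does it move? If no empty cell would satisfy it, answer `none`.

(2,4)

Vacating (3,0). Empty cells in order:
  (0,4): 1/3 same-type → still unsatisfied.
  (2,2): 0/4 same-type → still unsatisfied.
  (2,4): 2/4 same-type → satisfied — stop here.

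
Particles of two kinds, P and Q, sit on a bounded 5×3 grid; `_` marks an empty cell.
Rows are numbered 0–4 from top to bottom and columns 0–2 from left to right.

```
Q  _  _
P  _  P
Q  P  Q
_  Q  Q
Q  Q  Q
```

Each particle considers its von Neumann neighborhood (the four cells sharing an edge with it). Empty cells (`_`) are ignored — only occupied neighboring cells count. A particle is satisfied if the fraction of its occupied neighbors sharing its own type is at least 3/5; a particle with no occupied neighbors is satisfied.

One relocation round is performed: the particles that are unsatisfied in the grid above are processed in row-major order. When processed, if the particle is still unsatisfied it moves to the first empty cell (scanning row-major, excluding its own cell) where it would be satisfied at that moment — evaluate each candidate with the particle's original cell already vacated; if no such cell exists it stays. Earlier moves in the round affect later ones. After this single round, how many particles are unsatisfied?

Initially unsatisfied (in order): (0,0), (1,0), (1,2), (2,0), (2,1), (2,2).
  (0,0) → (0,1).
  (1,0) → (1,1).
  (1,2): no empty cell satisfies it; stays.
  (2,0) → (0,0).
  (2,1) → (2,0).
  (2,2) → (3,0).
Resulting grid:
Q Q _
_ P P
P _ _
Q Q Q
Q Q Q
Unsatisfied now: (0,1), (1,1), (2,0).

3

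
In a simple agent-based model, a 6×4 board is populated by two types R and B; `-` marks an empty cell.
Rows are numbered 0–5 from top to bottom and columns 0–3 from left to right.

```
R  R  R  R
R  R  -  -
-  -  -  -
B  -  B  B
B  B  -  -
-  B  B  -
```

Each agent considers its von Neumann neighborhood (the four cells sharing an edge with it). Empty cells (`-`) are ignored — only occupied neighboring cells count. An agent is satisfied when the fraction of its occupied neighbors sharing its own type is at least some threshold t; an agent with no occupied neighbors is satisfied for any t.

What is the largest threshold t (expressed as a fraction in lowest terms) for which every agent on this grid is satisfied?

1/1

(0,0)R 2/2
(0,1)R 3/3
(0,2)R 2/2
(0,3)R 1/1
(1,0)R 2/2
(1,1)R 2/2
(3,0)B 1/1
(3,2)B 1/1
(3,3)B 1/1
(4,0)B 2/2
(4,1)B 2/2
(5,1)B 2/2
(5,2)B 1/1
The smallest same-type fraction is 2/2 at (0,0), which reduces to 1/1. Any threshold above that leaves this agent unsatisfied.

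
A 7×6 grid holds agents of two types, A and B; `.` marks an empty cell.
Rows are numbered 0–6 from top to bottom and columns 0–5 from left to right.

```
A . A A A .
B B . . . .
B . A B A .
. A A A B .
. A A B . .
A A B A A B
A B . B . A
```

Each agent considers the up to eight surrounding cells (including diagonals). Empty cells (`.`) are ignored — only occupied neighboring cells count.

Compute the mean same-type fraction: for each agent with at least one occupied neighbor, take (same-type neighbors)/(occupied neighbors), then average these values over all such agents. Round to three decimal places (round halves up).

0.527

(0,0)A 0/2
(0,2)A 1/2
(0,3)A 2/2
(0,4)A 1/1
(1,0)B 2/3
(1,1)B 2/5
(2,0)B 2/3
(2,2)A 3/5
(2,3)B 1/5
(2,4)A 1/3
(3,1)A 4/5
(3,2)A 5/7
(3,3)A 4/7
(3,4)B 2/4
(4,1)A 5/6
(4,2)A 6/8
(4,3)B 2/7
(5,0)A 3/4
(5,1)A 4/6
(5,2)B 3/7
(5,3)A 2/5
(5,4)A 2/5
(5,5)B 0/2
(6,0)A 2/3
(6,1)B 1/4
(6,3)B 1/3
(6,5)A 1/2
Sum over 27 agents: 0/2 + 1/2 + 2/2 + 1/1 + 2/3 + 2/5 + 2/3 + 3/5 + 1/5 + 1/3 + 4/5 + 5/7 + 4/7 + 2/4 + 5/6 + 6/8 + 2/7 + 3/4 + 4/6 + 3/7 + 2/5 + 2/5 + 0/2 + 2/3 + 1/4 + 1/3 + 1/2 = 853/60; mean = 853/60 ÷ 27 = 853/1620 = 0.526543… → 0.527.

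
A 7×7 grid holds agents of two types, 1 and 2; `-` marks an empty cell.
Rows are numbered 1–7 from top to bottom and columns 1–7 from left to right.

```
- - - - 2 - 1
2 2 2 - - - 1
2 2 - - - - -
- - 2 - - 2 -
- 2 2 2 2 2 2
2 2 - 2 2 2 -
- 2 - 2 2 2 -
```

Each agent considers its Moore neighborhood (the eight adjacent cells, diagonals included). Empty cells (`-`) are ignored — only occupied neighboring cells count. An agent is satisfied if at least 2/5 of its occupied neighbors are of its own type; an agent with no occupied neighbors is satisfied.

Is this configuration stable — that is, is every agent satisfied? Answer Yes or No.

Yes

Row 1: (1,5)2 0/0 satisfied · (1,7)1 1/1 satisfied
Row 2: (2,1)2 3/3 satisfied · (2,2)2 4/4 satisfied · (2,3)2 2/2 satisfied · (2,7)1 1/1 satisfied
Row 3: (3,1)2 3/3 satisfied · (3,2)2 5/5 satisfied
Row 4: (4,3)2 4/4 satisfied · (4,6)2 3/3 satisfied
Row 5: (5,2)2 4/4 satisfied · (5,3)2 5/5 satisfied · (5,4)2 5/5 satisfied · (5,5)2 6/6 satisfied · (5,6)2 5/5 satisfied · (5,7)2 3/3 satisfied
Row 6: (6,1)2 3/3 satisfied · (6,2)2 4/4 satisfied · (6,4)2 6/6 satisfied · (6,5)2 8/8 satisfied · (6,6)2 6/6 satisfied
Row 7: (7,2)2 2/2 satisfied · (7,4)2 3/3 satisfied · (7,5)2 5/5 satisfied · (7,6)2 3/3 satisfied
All meet the threshold, so the configuration is stable.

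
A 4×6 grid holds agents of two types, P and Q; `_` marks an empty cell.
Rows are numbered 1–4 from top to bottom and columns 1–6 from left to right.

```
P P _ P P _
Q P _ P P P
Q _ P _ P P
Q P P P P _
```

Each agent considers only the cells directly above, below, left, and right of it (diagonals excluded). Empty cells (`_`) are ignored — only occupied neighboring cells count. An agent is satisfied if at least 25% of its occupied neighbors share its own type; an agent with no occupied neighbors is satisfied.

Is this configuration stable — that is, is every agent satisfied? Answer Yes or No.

Yes

(1,1)P 1/2 ok
(1,2)P 2/2 ok
(1,4)P 2/2 ok
(1,5)P 2/2 ok
(2,1)Q 1/3 ok
(2,2)P 1/2 ok
(2,4)P 2/2 ok
(2,5)P 4/4 ok
(2,6)P 2/2 ok
(3,1)Q 2/2 ok
(3,3)P 1/1 ok
(3,5)P 3/3 ok
(3,6)P 2/2 ok
(4,1)Q 1/2 ok
(4,2)P 1/2 ok
(4,3)P 3/3 ok
(4,4)P 2/2 ok
(4,5)P 2/2 ok
All meet the threshold, so the configuration is stable.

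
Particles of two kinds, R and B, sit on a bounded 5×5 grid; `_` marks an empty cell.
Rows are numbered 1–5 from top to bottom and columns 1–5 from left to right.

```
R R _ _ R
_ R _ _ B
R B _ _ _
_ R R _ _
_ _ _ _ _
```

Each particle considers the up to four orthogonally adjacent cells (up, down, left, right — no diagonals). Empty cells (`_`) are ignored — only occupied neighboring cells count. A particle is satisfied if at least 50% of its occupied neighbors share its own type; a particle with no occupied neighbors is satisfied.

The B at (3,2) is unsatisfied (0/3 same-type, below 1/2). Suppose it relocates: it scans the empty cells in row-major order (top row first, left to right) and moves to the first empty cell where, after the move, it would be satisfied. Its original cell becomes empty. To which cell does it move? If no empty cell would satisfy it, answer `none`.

Vacating (3,2). Empty cells in order:
  (1,3): 0/1 same-type → still unsatisfied.
  (1,4): 0/1 same-type → still unsatisfied.
  (2,1): 0/3 same-type → still unsatisfied.
  (2,3): 0/1 same-type → still unsatisfied.
  (2,4): 1/1 same-type → satisfied — stop here.

(2,4)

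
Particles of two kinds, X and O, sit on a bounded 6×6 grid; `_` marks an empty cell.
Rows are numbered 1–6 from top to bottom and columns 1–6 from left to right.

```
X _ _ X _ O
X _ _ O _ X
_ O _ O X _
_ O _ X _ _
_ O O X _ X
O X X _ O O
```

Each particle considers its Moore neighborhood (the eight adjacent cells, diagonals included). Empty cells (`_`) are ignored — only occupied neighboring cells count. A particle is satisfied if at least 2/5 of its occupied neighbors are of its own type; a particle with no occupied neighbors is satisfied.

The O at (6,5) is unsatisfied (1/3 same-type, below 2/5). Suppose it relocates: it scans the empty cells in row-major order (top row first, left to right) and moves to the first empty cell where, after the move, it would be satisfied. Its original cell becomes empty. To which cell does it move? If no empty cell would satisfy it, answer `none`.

(1,3)

Vacating (6,5). Empty cells in order:
  (1,2): 0/2 same-type → still unsatisfied.
  (1,3): 1/2 same-type → satisfied — stop here.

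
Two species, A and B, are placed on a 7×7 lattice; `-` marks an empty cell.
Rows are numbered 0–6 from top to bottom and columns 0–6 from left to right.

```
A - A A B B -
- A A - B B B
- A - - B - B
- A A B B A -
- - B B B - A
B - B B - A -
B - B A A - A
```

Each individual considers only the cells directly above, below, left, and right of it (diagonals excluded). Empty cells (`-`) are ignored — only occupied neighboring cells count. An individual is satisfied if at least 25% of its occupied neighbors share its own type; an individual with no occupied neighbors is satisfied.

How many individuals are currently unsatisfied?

(0,0)A 0/0 ✓
(0,2)A 2/2 ✓
(0,3)A 1/2 ✓
(0,4)B 2/3 ✓
(0,5)B 2/2 ✓
(1,1)A 2/2 ✓
(1,2)A 2/2 ✓
(1,4)B 3/3 ✓
(1,5)B 3/3 ✓
(1,6)B 2/2 ✓
(2,1)A 2/2 ✓
(2,4)B 2/2 ✓
(2,6)B 1/1 ✓
(3,1)A 2/2 ✓
(3,2)A 1/3 ✓
(3,3)B 2/3 ✓
(3,4)B 3/4 ✓
(3,5)A 0/1 ✗
(4,2)B 2/3 ✓
(4,3)B 4/4 ✓
(4,4)B 2/2 ✓
(4,6)A 0/0 ✓
(5,0)B 1/1 ✓
(5,2)B 3/3 ✓
(5,3)B 2/3 ✓
(5,5)A 0/0 ✓
(6,0)B 1/1 ✓
(6,2)B 1/2 ✓
(6,3)A 1/3 ✓
(6,4)A 1/1 ✓
(6,6)A 0/0 ✓
Unsatisfied: (3,5) — 1 in total.

1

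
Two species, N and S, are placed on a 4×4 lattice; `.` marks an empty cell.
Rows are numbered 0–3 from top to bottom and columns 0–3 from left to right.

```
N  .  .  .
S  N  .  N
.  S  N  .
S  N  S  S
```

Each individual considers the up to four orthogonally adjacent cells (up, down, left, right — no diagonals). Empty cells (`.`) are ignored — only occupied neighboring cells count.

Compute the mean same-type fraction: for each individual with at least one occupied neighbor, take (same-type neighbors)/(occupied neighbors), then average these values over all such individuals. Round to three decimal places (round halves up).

0.148

Row 0: (0,0)N 0/1
Row 1: (1,0)S 0/2 · (1,1)N 0/2 · (1,3)N — no occupied neighbors
Row 2: (2,1)S 0/3 · (2,2)N 0/2
Row 3: (3,0)S 0/1 · (3,1)N 0/3 · (3,2)S 1/3 · (3,3)S 1/1
Sum over 9 individuals: 0/1 + 0/2 + 0/2 + 0/3 + 0/2 + 0/1 + 0/3 + 1/3 + 1/1 = 4/3; mean = 4/3 ÷ 9 = 4/27 = 0.148148… → 0.148.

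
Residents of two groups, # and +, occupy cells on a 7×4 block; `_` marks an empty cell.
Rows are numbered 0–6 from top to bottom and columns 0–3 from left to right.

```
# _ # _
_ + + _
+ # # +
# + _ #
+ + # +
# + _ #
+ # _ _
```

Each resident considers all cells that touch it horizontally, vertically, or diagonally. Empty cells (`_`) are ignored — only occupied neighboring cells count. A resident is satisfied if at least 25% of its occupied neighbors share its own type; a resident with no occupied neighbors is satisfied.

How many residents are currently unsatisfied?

5

Row 0: (0,0)# 0/1 not · (0,2)# 0/2 not
Row 1: (1,1)+ 2/6 satisfied · (1,2)+ 2/5 satisfied
Row 2: (2,0)+ 2/4 satisfied · (2,1)# 2/6 satisfied · (2,2)# 2/6 satisfied · (2,3)+ 1/3 satisfied
Row 3: (3,0)# 1/5 not · (3,1)+ 3/7 satisfied · (3,3)# 2/4 satisfied
Row 4: (4,0)+ 3/5 satisfied · (4,1)+ 3/6 satisfied · (4,2)# 2/6 satisfied · (4,3)+ 0/3 not
Row 5: (5,0)# 1/5 not · (5,1)+ 3/6 satisfied · (5,3)# 1/2 satisfied
Row 6: (6,0)+ 1/3 satisfied · (6,1)# 1/3 satisfied
Unsatisfied: (0,0), (0,2), (3,0), (4,3), (5,0) — 5 in total.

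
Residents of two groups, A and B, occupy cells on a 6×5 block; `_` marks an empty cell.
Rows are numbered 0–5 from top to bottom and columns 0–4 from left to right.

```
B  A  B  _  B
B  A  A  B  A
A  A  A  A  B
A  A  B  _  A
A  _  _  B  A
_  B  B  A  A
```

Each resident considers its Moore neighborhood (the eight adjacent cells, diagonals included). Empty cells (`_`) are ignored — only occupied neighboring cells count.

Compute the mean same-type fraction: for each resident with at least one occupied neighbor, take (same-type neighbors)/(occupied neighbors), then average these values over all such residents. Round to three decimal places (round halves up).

0.536

Row 0: (0,0)B 1/3 · (0,1)A 2/5 · (0,2)B 1/4 · (0,4)B 1/2
Row 1: (1,0)B 1/5 · (1,1)A 5/8 · (1,2)A 5/7 · (1,3)B 3/7 · (1,4)A 1/4
Row 2: (2,0)A 4/5 · (2,1)A 6/8 · (2,2)A 5/7 · (2,3)A 4/7 · (2,4)B 1/4
Row 3: (3,0)A 4/4 · (3,1)A 5/6 · (3,2)B 1/5 · (3,4)A 2/4
Row 4: (4,0)A 2/3 · (4,3)B 2/6 · (4,4)A 3/4
Row 5: (5,1)B 1/2 · (5,2)B 2/3 · (5,3)A 2/4 · (5,4)A 2/3
Sum over 25 residents: 1/3 + 2/5 + 1/4 + 1/2 + 1/5 + 5/8 + 5/7 + 3/7 + 1/4 + 4/5 + 6/8 + 5/7 + 4/7 + 1/4 + 4/4 + 5/6 + 1/5 + 2/4 + 2/3 + 2/6 + 3/4 + 1/2 + 2/3 + 2/4 + 2/3 = 3753/280; mean = 3753/280 ÷ 25 = 3753/7000 = 0.536142… → 0.536.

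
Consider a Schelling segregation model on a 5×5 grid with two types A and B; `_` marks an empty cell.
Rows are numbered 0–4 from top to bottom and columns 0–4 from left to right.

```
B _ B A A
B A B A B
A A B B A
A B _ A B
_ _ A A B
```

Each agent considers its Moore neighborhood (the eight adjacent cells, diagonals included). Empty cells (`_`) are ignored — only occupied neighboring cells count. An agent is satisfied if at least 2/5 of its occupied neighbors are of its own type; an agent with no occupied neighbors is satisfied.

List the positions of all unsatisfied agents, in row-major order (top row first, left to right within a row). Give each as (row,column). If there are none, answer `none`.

(0,2), (1,0), (1,1), (1,3), (1,4), (3,1), (4,4)

(0,0)B 1/2 ✓
(0,2)B 1/4 ✗
(0,3)A 2/5 ✓
(0,4)A 2/3 ✓
(1,0)B 1/4 ✗
(1,1)A 2/7 ✗
(1,2)B 3/7 ✓
(1,3)A 3/8 ✗
(1,4)B 1/5 ✗
(2,0)A 3/5 ✓
(2,1)A 3/7 ✓
(2,2)B 3/7 ✓
(2,3)B 4/7 ✓
(2,4)A 2/5 ✓
(3,0)A 2/3 ✓
(3,1)B 1/5 ✗
(3,3)A 3/7 ✓
(3,4)B 2/5 ✓
(4,2)A 2/3 ✓
(4,3)A 2/4 ✓
(4,4)B 1/3 ✗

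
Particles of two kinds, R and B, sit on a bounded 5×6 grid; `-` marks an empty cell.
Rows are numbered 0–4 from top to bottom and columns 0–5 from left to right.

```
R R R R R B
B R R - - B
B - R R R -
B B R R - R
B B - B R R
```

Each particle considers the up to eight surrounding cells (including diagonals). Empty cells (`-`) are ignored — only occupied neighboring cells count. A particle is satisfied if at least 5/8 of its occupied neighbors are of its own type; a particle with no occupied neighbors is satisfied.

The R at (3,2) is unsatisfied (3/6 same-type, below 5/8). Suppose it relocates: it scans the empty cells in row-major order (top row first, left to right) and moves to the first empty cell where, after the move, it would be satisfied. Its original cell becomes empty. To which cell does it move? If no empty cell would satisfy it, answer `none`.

Vacating (3,2). Empty cells in order:
  (1,3): 7/7 same-type → satisfied — stop here.

(1,3)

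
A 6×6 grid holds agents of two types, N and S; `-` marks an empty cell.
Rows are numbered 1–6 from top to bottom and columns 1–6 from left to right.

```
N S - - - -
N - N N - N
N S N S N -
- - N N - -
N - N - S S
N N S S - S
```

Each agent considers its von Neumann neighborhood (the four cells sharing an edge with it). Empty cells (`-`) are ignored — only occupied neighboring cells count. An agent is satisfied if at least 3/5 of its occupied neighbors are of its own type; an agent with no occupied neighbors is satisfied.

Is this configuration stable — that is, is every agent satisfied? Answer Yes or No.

(1,1)N 1/2 not
(1,2)S 0/1 not
(2,1)N 2/2 satisfied
(2,3)N 2/2 satisfied
(2,4)N 1/2 not
(2,6)N 0/0 satisfied
(3,1)N 1/2 not
(3,2)S 0/2 not
(3,3)N 2/4 not
(3,4)S 0/4 not
(3,5)N 0/1 not
(4,3)N 3/3 satisfied
(4,4)N 1/2 not
(5,1)N 1/1 satisfied
(5,3)N 1/2 not
(5,5)S 1/1 satisfied
(5,6)S 2/2 satisfied
(6,1)N 2/2 satisfied
(6,2)N 1/2 not
(6,3)S 1/3 not
(6,4)S 1/1 satisfied
(6,6)S 1/1 satisfied
For instance (1,1) has only 1/2 same-type neighbors, below 3/5.

No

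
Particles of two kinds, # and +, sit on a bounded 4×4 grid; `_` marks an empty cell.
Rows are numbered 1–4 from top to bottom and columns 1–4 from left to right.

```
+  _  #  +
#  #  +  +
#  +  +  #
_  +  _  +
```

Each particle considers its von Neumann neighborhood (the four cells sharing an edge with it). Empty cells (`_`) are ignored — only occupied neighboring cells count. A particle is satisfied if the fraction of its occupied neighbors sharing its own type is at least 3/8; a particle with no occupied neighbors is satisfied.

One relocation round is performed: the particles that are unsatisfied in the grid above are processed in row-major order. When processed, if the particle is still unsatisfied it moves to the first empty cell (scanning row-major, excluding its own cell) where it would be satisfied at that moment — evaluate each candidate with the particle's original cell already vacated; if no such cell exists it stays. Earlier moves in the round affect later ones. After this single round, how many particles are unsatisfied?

1

Initially unsatisfied (in order): (1,1), (1,3), (2,2), (3,4), (4,4).
  (1,1) → (4,1).
  (1,3) → (1,1).
  (2,2) → (1,2).
  (3,4) → (2,2).
  (4,4): now satisfied by earlier moves; stays.
Resulting grid:
# # _ +
# # + +
# + + _
+ + _ +
Unsatisfied now: (3,1).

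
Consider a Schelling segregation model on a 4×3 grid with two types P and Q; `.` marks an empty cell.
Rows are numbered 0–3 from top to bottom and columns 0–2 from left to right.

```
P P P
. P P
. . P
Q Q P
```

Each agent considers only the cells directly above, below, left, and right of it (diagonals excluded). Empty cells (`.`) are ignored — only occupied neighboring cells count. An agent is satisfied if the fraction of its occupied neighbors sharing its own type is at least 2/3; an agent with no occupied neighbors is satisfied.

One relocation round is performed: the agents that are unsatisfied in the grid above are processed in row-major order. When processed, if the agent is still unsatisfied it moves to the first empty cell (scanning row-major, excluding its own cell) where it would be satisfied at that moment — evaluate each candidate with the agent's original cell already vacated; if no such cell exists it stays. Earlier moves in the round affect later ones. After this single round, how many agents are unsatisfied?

Initially unsatisfied (in order): (3,1), (3,2).
  (3,1) → (2,0).
  (3,2): now satisfied by earlier moves; stays.
Resulting grid:
P P P
. P P
Q . P
Q . P
All satisfied now.

0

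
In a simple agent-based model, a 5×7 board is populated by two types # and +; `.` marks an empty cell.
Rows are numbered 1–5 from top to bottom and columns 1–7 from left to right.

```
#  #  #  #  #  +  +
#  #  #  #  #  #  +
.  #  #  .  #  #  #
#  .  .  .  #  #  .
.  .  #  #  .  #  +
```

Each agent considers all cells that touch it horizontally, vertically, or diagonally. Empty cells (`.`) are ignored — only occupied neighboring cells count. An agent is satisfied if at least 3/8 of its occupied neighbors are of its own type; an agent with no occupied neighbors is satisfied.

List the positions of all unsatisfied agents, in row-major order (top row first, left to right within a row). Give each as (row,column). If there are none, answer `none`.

(5,7)

Row 1: (1,1)# 3/3 ✓ · (1,2)# 5/5 ✓ · (1,3)# 5/5 ✓ · (1,4)# 5/5 ✓ · (1,5)# 4/5 ✓ · (1,6)+ 2/5 ✓ · (1,7)+ 2/3 ✓
Row 2: (2,1)# 4/4 ✓ · (2,2)# 7/7 ✓ · (2,3)# 7/7 ✓ · (2,4)# 7/7 ✓ · (2,5)# 6/7 ✓ · (2,6)# 5/8 ✓ · (2,7)+ 2/5 ✓
Row 3: (3,2)# 5/5 ✓ · (3,3)# 4/4 ✓ · (3,5)# 6/6 ✓ · (3,6)# 6/7 ✓ · (3,7)# 3/4 ✓
Row 4: (4,1)# 1/1 ✓ · (4,5)# 5/5 ✓ · (4,6)# 5/6 ✓
Row 5: (5,3)# 1/1 ✓ · (5,4)# 2/2 ✓ · (5,6)# 2/3 ✓ · (5,7)+ 0/2 ✗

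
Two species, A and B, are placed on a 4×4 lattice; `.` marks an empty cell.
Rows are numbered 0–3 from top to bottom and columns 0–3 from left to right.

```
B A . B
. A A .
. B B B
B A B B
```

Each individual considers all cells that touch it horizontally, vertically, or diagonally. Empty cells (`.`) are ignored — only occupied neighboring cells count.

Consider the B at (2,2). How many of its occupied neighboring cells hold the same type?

Occupied neighbors of (2,2): (1,1)=A, (1,2)=A, (2,1)=B, (2,3)=B, (3,1)=A, (3,2)=B, (3,3)=B.
Same type (B): 4 of 7.

4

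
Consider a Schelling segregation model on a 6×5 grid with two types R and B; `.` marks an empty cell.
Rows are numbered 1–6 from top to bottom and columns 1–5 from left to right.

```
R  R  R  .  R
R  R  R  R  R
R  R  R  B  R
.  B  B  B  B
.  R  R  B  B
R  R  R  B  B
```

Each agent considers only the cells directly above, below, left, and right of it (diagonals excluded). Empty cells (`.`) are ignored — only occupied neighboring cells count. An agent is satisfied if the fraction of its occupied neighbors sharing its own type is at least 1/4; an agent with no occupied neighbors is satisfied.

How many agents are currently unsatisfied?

(1,1)R 2/2 satisfied
(1,2)R 3/3 satisfied
(1,3)R 2/2 satisfied
(1,5)R 1/1 satisfied
(2,1)R 3/3 satisfied
(2,2)R 4/4 satisfied
(2,3)R 4/4 satisfied
(2,4)R 2/3 satisfied
(2,5)R 3/3 satisfied
(3,1)R 2/2 satisfied
(3,2)R 3/4 satisfied
(3,3)R 2/4 satisfied
(3,4)B 1/4 satisfied
(3,5)R 1/3 satisfied
(4,2)B 1/3 satisfied
(4,3)B 2/4 satisfied
(4,4)B 4/4 satisfied
(4,5)B 2/3 satisfied
(5,2)R 2/3 satisfied
(5,3)R 2/4 satisfied
(5,4)B 3/4 satisfied
(5,5)B 3/3 satisfied
(6,1)R 1/1 satisfied
(6,2)R 3/3 satisfied
(6,3)R 2/3 satisfied
(6,4)B 2/3 satisfied
(6,5)B 2/2 satisfied
Every one meets the threshold.

0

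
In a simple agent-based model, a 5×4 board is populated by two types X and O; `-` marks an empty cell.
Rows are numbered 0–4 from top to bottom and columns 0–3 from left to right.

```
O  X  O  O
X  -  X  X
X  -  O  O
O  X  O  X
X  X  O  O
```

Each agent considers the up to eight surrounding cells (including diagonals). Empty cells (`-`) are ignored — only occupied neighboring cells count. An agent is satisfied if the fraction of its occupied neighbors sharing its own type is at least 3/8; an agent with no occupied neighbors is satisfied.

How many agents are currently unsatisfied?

(0,0)O 0/2 ✗
(0,1)X 2/4 ✓
(0,2)O 1/4 ✗
(0,3)O 1/3 ✗
(1,0)X 2/3 ✓
(1,2)X 2/6 ✗
(1,3)X 1/5 ✗
(2,0)X 2/3 ✓
(2,2)O 2/6 ✗
(2,3)O 2/5 ✓
(3,0)O 0/4 ✗
(3,1)X 3/7 ✓
(3,2)O 4/7 ✓
(3,3)X 0/5 ✗
(4,0)X 2/3 ✓
(4,1)X 2/5 ✓
(4,2)O 2/5 ✓
(4,3)O 2/3 ✓
Unsatisfied: (0,0), (0,2), (0,3), (1,2), (1,3), (2,2), (3,0), (3,3) — 8 in total.

8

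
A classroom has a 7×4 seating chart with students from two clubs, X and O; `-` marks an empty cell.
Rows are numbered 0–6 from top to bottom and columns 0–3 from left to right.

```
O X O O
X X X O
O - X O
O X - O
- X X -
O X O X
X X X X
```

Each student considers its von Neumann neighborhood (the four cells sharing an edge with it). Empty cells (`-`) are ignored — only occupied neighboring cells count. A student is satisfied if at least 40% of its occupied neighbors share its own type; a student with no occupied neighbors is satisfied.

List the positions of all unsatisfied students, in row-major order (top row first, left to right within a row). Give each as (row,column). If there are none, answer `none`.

(0,0)O 0/2 unhappy
(0,1)X 1/3 unhappy
(0,2)O 1/3 unhappy
(0,3)O 2/2 ok
(1,0)X 1/3 unhappy
(1,1)X 3/3 ok
(1,2)X 2/4 ok
(1,3)O 2/3 ok
(2,0)O 1/2 ok
(2,2)X 1/2 ok
(2,3)O 2/3 ok
(3,0)O 1/2 ok
(3,1)X 1/2 ok
(3,3)O 1/1 ok
(4,1)X 3/3 ok
(4,2)X 1/2 ok
(5,0)O 0/2 unhappy
(5,1)X 2/4 ok
(5,2)O 0/4 unhappy
(5,3)X 1/2 ok
(6,0)X 1/2 ok
(6,1)X 3/3 ok
(6,2)X 2/3 ok
(6,3)X 2/2 ok

(0,0), (0,1), (0,2), (1,0), (5,0), (5,2)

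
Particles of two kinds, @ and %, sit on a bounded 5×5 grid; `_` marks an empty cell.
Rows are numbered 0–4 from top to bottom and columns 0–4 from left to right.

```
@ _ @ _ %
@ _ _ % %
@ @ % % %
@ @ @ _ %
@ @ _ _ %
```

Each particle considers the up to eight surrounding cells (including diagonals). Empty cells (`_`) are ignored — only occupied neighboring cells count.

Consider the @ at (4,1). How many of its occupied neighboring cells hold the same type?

4

Occupied neighbors of (4,1): (3,0)=@, (3,1)=@, (3,2)=@, (4,0)=@.
Same type (@): 4 of 4.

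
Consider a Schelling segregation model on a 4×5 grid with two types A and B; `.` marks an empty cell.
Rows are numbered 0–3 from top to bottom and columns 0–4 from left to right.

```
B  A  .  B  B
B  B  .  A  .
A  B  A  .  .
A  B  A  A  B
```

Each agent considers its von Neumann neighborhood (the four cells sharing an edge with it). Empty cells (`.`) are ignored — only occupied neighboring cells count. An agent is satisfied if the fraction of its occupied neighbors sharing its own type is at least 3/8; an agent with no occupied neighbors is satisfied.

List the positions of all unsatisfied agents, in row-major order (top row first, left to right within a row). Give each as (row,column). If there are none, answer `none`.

(0,0)B 1/2 ✓
(0,1)A 0/2 ✗
(0,3)B 1/2 ✓
(0,4)B 1/1 ✓
(1,0)B 2/3 ✓
(1,1)B 2/3 ✓
(1,3)A 0/1 ✗
(2,0)A 1/3 ✗
(2,1)B 2/4 ✓
(2,2)A 1/2 ✓
(3,0)A 1/2 ✓
(3,1)B 1/3 ✗
(3,2)A 2/3 ✓
(3,3)A 1/2 ✓
(3,4)B 0/1 ✗

(0,1), (1,3), (2,0), (3,1), (3,4)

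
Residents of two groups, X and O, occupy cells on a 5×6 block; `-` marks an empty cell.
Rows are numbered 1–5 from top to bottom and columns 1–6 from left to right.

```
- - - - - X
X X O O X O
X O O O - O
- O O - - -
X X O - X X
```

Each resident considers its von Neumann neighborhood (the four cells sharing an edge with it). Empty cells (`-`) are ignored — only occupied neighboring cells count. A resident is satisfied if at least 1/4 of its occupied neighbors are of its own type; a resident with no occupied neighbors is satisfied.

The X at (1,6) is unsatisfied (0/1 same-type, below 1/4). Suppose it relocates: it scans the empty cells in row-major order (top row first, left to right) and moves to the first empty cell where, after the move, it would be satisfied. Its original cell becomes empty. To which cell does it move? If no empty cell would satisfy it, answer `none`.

Vacating (1,6). Empty cells in order:
  (1,1): 1/1 same-type → satisfied — stop here.

(1,1)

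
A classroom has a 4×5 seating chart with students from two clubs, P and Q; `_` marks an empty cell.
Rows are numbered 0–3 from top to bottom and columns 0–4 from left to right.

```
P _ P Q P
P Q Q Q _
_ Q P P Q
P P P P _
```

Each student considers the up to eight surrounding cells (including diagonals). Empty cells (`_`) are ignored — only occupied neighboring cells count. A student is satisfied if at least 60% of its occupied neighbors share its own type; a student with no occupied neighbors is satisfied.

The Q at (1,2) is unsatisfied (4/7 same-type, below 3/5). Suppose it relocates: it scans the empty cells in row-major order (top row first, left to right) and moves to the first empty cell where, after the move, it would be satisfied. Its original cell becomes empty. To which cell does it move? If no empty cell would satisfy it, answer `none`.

(1,4)

Vacating (1,2). Empty cells in order:
  (0,1): 1/4 same-type → still unsatisfied.
  (1,4): 3/5 same-type → satisfied — stop here.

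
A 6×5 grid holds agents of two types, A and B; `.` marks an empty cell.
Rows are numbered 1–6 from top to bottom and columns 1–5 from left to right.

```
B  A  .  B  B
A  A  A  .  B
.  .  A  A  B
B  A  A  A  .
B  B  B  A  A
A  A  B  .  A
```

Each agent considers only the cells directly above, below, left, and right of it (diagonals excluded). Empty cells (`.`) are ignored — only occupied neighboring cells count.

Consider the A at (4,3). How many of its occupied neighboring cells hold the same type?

Occupied neighbors of (4,3): (3,3)=A, (5,3)=B, (4,2)=A, (4,4)=A.
Same type (A): 3 of 4.

3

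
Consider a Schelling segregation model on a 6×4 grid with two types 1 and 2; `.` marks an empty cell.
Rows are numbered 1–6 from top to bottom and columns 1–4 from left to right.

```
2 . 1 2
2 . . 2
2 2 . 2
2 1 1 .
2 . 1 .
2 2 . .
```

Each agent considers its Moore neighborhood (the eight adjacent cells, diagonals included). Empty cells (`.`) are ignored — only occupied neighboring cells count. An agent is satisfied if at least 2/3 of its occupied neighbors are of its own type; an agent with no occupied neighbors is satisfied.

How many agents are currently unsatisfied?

6

Row 1: (1,1)2 1/1 satisfied · (1,3)1 0/2 not · (1,4)2 1/2 not
Row 2: (2,1)2 3/3 satisfied · (2,4)2 2/3 satisfied
Row 3: (3,1)2 3/4 satisfied · (3,2)2 3/5 not · (3,4)2 1/2 not
Row 4: (4,1)2 3/4 satisfied · (4,2)1 2/6 not · (4,3)1 2/4 not
Row 5: (5,1)2 3/4 satisfied · (5,3)1 2/3 satisfied
Row 6: (6,1)2 2/2 satisfied · (6,2)2 2/3 satisfied
Unsatisfied: (1,3), (1,4), (3,2), (3,4), (4,2), (4,3) — 6 in total.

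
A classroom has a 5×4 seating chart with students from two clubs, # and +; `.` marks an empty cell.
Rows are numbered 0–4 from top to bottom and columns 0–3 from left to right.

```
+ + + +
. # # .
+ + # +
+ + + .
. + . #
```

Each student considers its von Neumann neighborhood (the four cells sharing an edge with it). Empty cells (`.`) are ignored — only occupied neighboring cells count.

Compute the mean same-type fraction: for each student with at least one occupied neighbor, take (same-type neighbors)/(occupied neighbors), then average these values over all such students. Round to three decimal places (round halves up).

Row 0: (0,0)+ 1/1 · (0,1)+ 2/3 · (0,2)+ 2/3 · (0,3)+ 1/1
Row 1: (1,1)# 1/3 · (1,2)# 2/3
Row 2: (2,0)+ 2/2 · (2,1)+ 2/4 · (2,2)# 1/4 · (2,3)+ 0/1
Row 3: (3,0)+ 2/2 · (3,1)+ 4/4 · (3,2)+ 1/2
Row 4: (4,1)+ 1/1 · (4,3)# — no occupied neighbors
Sum over 14 students: 1/1 + 2/3 + 2/3 + 1/1 + 1/3 + 2/3 + 2/2 + 2/4 + 1/4 + 0/1 + 2/2 + 4/4 + 1/2 + 1/1 = 115/12; mean = 115/12 ÷ 14 = 115/168 = 0.684523… → 0.685.

0.685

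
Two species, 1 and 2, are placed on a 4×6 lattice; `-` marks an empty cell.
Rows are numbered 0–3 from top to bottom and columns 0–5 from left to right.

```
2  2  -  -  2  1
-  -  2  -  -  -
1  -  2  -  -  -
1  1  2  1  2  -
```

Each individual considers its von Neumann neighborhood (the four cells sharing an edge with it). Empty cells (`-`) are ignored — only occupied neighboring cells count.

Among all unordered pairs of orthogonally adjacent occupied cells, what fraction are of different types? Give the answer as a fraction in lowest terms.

Scan each occupied cell's neighbors to the right and below so each pair is counted once.
Row 0: 2(0,0)–2(0,1)= 2(0,4)–1(0,5)≠  → 1/2 unlike.
Row 1: 2(1,2)–2(2,2)=  → 0/1 unlike.
Row 2: 1(2,0)–1(3,0)= 2(2,2)–2(3,2)=  → 0/2 unlike.
Row 3: 1(3,0)–1(3,1)= 1(3,1)–2(3,2)≠ 2(3,2)–1(3,3)≠ 1(3,3)–2(3,4)≠  → 3/4 unlike.
Total adjacent occupied pairs: 9; unlike-type pairs: 4.
4/9 is already in lowest terms.

4/9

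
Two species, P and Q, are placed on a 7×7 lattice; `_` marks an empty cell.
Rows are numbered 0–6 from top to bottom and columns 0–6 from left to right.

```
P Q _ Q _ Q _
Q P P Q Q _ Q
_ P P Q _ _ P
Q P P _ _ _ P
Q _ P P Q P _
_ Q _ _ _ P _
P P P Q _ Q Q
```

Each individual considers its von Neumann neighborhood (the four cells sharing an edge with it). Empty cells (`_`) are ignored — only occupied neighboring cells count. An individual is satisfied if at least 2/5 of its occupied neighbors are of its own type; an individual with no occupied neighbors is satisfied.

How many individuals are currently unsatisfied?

Row 0: (0,0)P 0/2 ✗ · (0,1)Q 0/2 ✗ · (0,3)Q 1/1 ✓ · (0,5)Q 0/0 ✓
Row 1: (1,0)Q 0/2 ✗ · (1,1)P 2/4 ✓ · (1,2)P 2/3 ✓ · (1,3)Q 3/4 ✓ · (1,4)Q 1/1 ✓ · (1,6)Q 0/1 ✗
Row 2: (2,1)P 3/3 ✓ · (2,2)P 3/4 ✓ · (2,3)Q 1/2 ✓ · (2,6)P 1/2 ✓
Row 3: (3,0)Q 1/2 ✓ · (3,1)P 2/3 ✓ · (3,2)P 3/3 ✓ · (3,6)P 1/1 ✓
Row 4: (4,0)Q 1/1 ✓ · (4,2)P 2/2 ✓ · (4,3)P 1/2 ✓ · (4,4)Q 0/2 ✗ · (4,5)P 1/2 ✓
Row 5: (5,1)Q 0/1 ✗ · (5,5)P 1/2 ✓
Row 6: (6,0)P 1/1 ✓ · (6,1)P 2/3 ✓ · (6,2)P 1/2 ✓ · (6,3)Q 0/1 ✗ · (6,5)Q 1/2 ✓ · (6,6)Q 1/1 ✓
Unsatisfied: (0,0), (0,1), (1,0), (1,6), (4,4), (5,1), (6,3) — 7 in total.

7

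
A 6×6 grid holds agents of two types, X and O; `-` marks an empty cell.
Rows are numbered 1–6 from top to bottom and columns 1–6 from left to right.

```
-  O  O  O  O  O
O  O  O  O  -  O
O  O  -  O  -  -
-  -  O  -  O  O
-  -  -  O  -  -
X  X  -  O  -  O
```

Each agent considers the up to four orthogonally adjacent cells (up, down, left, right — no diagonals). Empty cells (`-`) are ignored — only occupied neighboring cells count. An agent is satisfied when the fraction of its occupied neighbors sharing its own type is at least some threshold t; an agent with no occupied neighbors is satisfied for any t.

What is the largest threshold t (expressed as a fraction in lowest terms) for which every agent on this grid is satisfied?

1/1

Row 1: (1,2)O 2/2 · (1,3)O 3/3 · (1,4)O 3/3 · (1,5)O 2/2 · (1,6)O 2/2
Row 2: (2,1)O 2/2 · (2,2)O 4/4 · (2,3)O 3/3 · (2,4)O 3/3 · (2,6)O 1/1
Row 3: (3,1)O 2/2 · (3,2)O 2/2 · (3,4)O 1/1
Row 4: (4,3)O — no occupied neighbors · (4,5)O 1/1 · (4,6)O 1/1
Row 5: (5,4)O 1/1
Row 6: (6,1)X 1/1 · (6,2)X 1/1 · (6,4)O 1/1 · (6,6)O — no occupied neighbors
The smallest same-type fraction is 2/2 at (1,2), which reduces to 1/1. Any threshold above that leaves this agent unsatisfied.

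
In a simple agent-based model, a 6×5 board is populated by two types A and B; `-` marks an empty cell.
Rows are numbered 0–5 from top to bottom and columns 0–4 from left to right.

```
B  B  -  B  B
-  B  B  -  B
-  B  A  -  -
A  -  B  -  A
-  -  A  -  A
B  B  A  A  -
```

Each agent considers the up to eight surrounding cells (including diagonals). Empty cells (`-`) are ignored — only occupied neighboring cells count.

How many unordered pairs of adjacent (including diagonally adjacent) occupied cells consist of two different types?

8

Scan each occupied cell's neighbors to the right and below (and the two forward diagonals) so each pair is counted once.
Row 0: B(0,0)–B(0,1)= B(0,0)–B(1,1)= B(0,1)–B(1,1)= B(0,1)–B(1,2)= B(0,3)–B(0,4)= B(0,3)–B(1,4)= B(0,3)–B(1,2)= B(0,4)–B(1,4)=  → 0/8 unlike.
Row 1: B(1,1)–B(1,2)= B(1,1)–B(2,1)= B(1,1)–A(2,2)≠ B(1,2)–A(2,2)≠ B(1,2)–B(2,1)=  → 2/5 unlike.
Row 2: B(2,1)–A(2,2)≠ B(2,1)–B(3,2)= B(2,1)–A(3,0)≠ A(2,2)–B(3,2)≠  → 3/4 unlike.
Row 3: B(3,2)–A(4,2)≠ A(3,4)–A(4,4)=  → 1/2 unlike.
Row 4: A(4,2)–A(5,2)= A(4,2)–A(5,3)= A(4,2)–B(5,1)≠ A(4,4)–A(5,3)=  → 1/4 unlike.
Row 5: B(5,0)–B(5,1)= B(5,1)–A(5,2)≠ A(5,2)–A(5,3)=  → 1/3 unlike.
Total adjacent occupied pairs: 26; unlike-type pairs: 8.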